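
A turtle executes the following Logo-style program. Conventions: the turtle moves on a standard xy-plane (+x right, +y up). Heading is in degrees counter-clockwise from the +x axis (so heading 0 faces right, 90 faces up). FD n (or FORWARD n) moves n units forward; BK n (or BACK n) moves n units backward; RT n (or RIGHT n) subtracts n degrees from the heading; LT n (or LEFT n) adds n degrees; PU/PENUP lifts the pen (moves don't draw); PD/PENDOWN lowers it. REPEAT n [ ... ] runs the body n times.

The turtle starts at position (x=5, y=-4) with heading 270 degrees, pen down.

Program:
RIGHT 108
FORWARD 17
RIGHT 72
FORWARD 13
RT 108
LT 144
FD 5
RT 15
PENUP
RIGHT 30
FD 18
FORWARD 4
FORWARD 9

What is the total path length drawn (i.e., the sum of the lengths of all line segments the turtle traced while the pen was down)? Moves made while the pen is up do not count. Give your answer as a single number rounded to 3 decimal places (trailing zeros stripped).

Answer: 35

Derivation:
Executing turtle program step by step:
Start: pos=(5,-4), heading=270, pen down
RT 108: heading 270 -> 162
FD 17: (5,-4) -> (-11.168,1.253) [heading=162, draw]
RT 72: heading 162 -> 90
FD 13: (-11.168,1.253) -> (-11.168,14.253) [heading=90, draw]
RT 108: heading 90 -> 342
LT 144: heading 342 -> 126
FD 5: (-11.168,14.253) -> (-14.107,18.298) [heading=126, draw]
RT 15: heading 126 -> 111
PU: pen up
RT 30: heading 111 -> 81
FD 18: (-14.107,18.298) -> (-11.291,36.077) [heading=81, move]
FD 4: (-11.291,36.077) -> (-10.665,40.028) [heading=81, move]
FD 9: (-10.665,40.028) -> (-9.257,48.917) [heading=81, move]
Final: pos=(-9.257,48.917), heading=81, 3 segment(s) drawn

Segment lengths:
  seg 1: (5,-4) -> (-11.168,1.253), length = 17
  seg 2: (-11.168,1.253) -> (-11.168,14.253), length = 13
  seg 3: (-11.168,14.253) -> (-14.107,18.298), length = 5
Total = 35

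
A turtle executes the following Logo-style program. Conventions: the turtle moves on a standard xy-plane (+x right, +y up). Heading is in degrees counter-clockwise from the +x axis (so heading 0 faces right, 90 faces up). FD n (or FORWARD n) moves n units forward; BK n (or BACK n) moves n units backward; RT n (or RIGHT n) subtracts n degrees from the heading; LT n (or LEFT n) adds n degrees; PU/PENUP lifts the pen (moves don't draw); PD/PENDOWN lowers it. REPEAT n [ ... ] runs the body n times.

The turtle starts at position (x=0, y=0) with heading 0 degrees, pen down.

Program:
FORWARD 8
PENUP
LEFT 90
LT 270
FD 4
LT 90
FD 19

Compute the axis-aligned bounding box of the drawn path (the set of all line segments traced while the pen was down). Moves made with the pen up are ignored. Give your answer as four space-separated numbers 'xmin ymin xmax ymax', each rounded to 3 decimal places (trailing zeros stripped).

Answer: 0 0 8 0

Derivation:
Executing turtle program step by step:
Start: pos=(0,0), heading=0, pen down
FD 8: (0,0) -> (8,0) [heading=0, draw]
PU: pen up
LT 90: heading 0 -> 90
LT 270: heading 90 -> 0
FD 4: (8,0) -> (12,0) [heading=0, move]
LT 90: heading 0 -> 90
FD 19: (12,0) -> (12,19) [heading=90, move]
Final: pos=(12,19), heading=90, 1 segment(s) drawn

Segment endpoints: x in {0, 8}, y in {0}
xmin=0, ymin=0, xmax=8, ymax=0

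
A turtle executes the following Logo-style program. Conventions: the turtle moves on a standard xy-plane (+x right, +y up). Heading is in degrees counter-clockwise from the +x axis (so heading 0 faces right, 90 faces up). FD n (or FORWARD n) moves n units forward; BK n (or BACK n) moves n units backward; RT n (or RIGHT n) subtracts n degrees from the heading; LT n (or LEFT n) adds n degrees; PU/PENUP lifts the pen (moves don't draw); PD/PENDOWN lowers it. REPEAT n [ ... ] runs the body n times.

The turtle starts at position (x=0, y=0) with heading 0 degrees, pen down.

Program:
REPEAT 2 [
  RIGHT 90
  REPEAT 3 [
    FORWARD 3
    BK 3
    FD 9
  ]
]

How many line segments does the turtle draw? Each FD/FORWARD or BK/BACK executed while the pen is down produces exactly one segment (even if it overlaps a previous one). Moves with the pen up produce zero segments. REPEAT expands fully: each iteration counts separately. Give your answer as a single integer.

Executing turtle program step by step:
Start: pos=(0,0), heading=0, pen down
REPEAT 2 [
  -- iteration 1/2 --
  RT 90: heading 0 -> 270
  REPEAT 3 [
    -- iteration 1/3 --
    FD 3: (0,0) -> (0,-3) [heading=270, draw]
    BK 3: (0,-3) -> (0,0) [heading=270, draw]
    FD 9: (0,0) -> (0,-9) [heading=270, draw]
    -- iteration 2/3 --
    FD 3: (0,-9) -> (0,-12) [heading=270, draw]
    BK 3: (0,-12) -> (0,-9) [heading=270, draw]
    FD 9: (0,-9) -> (0,-18) [heading=270, draw]
    -- iteration 3/3 --
    FD 3: (0,-18) -> (0,-21) [heading=270, draw]
    BK 3: (0,-21) -> (0,-18) [heading=270, draw]
    FD 9: (0,-18) -> (0,-27) [heading=270, draw]
  ]
  -- iteration 2/2 --
  RT 90: heading 270 -> 180
  REPEAT 3 [
    -- iteration 1/3 --
    FD 3: (0,-27) -> (-3,-27) [heading=180, draw]
    BK 3: (-3,-27) -> (0,-27) [heading=180, draw]
    FD 9: (0,-27) -> (-9,-27) [heading=180, draw]
    -- iteration 2/3 --
    FD 3: (-9,-27) -> (-12,-27) [heading=180, draw]
    BK 3: (-12,-27) -> (-9,-27) [heading=180, draw]
    FD 9: (-9,-27) -> (-18,-27) [heading=180, draw]
    -- iteration 3/3 --
    FD 3: (-18,-27) -> (-21,-27) [heading=180, draw]
    BK 3: (-21,-27) -> (-18,-27) [heading=180, draw]
    FD 9: (-18,-27) -> (-27,-27) [heading=180, draw]
  ]
]
Final: pos=(-27,-27), heading=180, 18 segment(s) drawn
Segments drawn: 18

Answer: 18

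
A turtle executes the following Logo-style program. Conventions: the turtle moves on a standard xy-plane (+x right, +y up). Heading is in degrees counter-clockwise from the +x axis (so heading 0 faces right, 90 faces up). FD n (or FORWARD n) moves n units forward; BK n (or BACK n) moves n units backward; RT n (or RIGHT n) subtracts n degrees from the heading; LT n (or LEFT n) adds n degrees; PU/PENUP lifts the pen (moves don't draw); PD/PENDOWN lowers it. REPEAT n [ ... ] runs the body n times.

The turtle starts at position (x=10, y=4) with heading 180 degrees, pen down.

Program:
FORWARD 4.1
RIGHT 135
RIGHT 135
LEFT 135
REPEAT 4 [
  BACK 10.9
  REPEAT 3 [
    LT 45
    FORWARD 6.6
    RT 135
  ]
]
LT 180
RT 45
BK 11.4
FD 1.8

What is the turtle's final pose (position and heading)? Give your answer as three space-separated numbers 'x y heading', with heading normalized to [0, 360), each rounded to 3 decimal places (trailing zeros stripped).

Executing turtle program step by step:
Start: pos=(10,4), heading=180, pen down
FD 4.1: (10,4) -> (5.9,4) [heading=180, draw]
RT 135: heading 180 -> 45
RT 135: heading 45 -> 270
LT 135: heading 270 -> 45
REPEAT 4 [
  -- iteration 1/4 --
  BK 10.9: (5.9,4) -> (-1.807,-3.707) [heading=45, draw]
  REPEAT 3 [
    -- iteration 1/3 --
    LT 45: heading 45 -> 90
    FD 6.6: (-1.807,-3.707) -> (-1.807,2.893) [heading=90, draw]
    RT 135: heading 90 -> 315
    -- iteration 2/3 --
    LT 45: heading 315 -> 0
    FD 6.6: (-1.807,2.893) -> (4.793,2.893) [heading=0, draw]
    RT 135: heading 0 -> 225
    -- iteration 3/3 --
    LT 45: heading 225 -> 270
    FD 6.6: (4.793,2.893) -> (4.793,-3.707) [heading=270, draw]
    RT 135: heading 270 -> 135
  ]
  -- iteration 2/4 --
  BK 10.9: (4.793,-3.707) -> (12.5,-11.415) [heading=135, draw]
  REPEAT 3 [
    -- iteration 1/3 --
    LT 45: heading 135 -> 180
    FD 6.6: (12.5,-11.415) -> (5.9,-11.415) [heading=180, draw]
    RT 135: heading 180 -> 45
    -- iteration 2/3 --
    LT 45: heading 45 -> 90
    FD 6.6: (5.9,-11.415) -> (5.9,-4.815) [heading=90, draw]
    RT 135: heading 90 -> 315
    -- iteration 3/3 --
    LT 45: heading 315 -> 0
    FD 6.6: (5.9,-4.815) -> (12.5,-4.815) [heading=0, draw]
    RT 135: heading 0 -> 225
  ]
  -- iteration 3/4 --
  BK 10.9: (12.5,-4.815) -> (20.207,2.893) [heading=225, draw]
  REPEAT 3 [
    -- iteration 1/3 --
    LT 45: heading 225 -> 270
    FD 6.6: (20.207,2.893) -> (20.207,-3.707) [heading=270, draw]
    RT 135: heading 270 -> 135
    -- iteration 2/3 --
    LT 45: heading 135 -> 180
    FD 6.6: (20.207,-3.707) -> (13.607,-3.707) [heading=180, draw]
    RT 135: heading 180 -> 45
    -- iteration 3/3 --
    LT 45: heading 45 -> 90
    FD 6.6: (13.607,-3.707) -> (13.607,2.893) [heading=90, draw]
    RT 135: heading 90 -> 315
  ]
  -- iteration 4/4 --
  BK 10.9: (13.607,2.893) -> (5.9,10.6) [heading=315, draw]
  REPEAT 3 [
    -- iteration 1/3 --
    LT 45: heading 315 -> 0
    FD 6.6: (5.9,10.6) -> (12.5,10.6) [heading=0, draw]
    RT 135: heading 0 -> 225
    -- iteration 2/3 --
    LT 45: heading 225 -> 270
    FD 6.6: (12.5,10.6) -> (12.5,4) [heading=270, draw]
    RT 135: heading 270 -> 135
    -- iteration 3/3 --
    LT 45: heading 135 -> 180
    FD 6.6: (12.5,4) -> (5.9,4) [heading=180, draw]
    RT 135: heading 180 -> 45
  ]
]
LT 180: heading 45 -> 225
RT 45: heading 225 -> 180
BK 11.4: (5.9,4) -> (17.3,4) [heading=180, draw]
FD 1.8: (17.3,4) -> (15.5,4) [heading=180, draw]
Final: pos=(15.5,4), heading=180, 19 segment(s) drawn

Answer: 15.5 4 180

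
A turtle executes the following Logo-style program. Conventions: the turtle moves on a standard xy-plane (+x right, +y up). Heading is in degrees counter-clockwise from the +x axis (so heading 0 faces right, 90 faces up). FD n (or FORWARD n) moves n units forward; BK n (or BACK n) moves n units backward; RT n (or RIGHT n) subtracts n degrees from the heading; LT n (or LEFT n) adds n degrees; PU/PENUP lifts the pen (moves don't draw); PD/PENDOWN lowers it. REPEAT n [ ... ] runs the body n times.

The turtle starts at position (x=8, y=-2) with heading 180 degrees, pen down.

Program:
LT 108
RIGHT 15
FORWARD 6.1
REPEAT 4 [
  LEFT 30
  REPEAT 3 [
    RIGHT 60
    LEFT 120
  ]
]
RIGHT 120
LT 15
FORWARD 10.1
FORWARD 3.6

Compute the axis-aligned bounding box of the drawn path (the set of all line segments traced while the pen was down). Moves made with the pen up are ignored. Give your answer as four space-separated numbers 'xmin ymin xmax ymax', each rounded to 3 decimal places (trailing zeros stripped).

Executing turtle program step by step:
Start: pos=(8,-2), heading=180, pen down
LT 108: heading 180 -> 288
RT 15: heading 288 -> 273
FD 6.1: (8,-2) -> (8.319,-8.092) [heading=273, draw]
REPEAT 4 [
  -- iteration 1/4 --
  LT 30: heading 273 -> 303
  REPEAT 3 [
    -- iteration 1/3 --
    RT 60: heading 303 -> 243
    LT 120: heading 243 -> 3
    -- iteration 2/3 --
    RT 60: heading 3 -> 303
    LT 120: heading 303 -> 63
    -- iteration 3/3 --
    RT 60: heading 63 -> 3
    LT 120: heading 3 -> 123
  ]
  -- iteration 2/4 --
  LT 30: heading 123 -> 153
  REPEAT 3 [
    -- iteration 1/3 --
    RT 60: heading 153 -> 93
    LT 120: heading 93 -> 213
    -- iteration 2/3 --
    RT 60: heading 213 -> 153
    LT 120: heading 153 -> 273
    -- iteration 3/3 --
    RT 60: heading 273 -> 213
    LT 120: heading 213 -> 333
  ]
  -- iteration 3/4 --
  LT 30: heading 333 -> 3
  REPEAT 3 [
    -- iteration 1/3 --
    RT 60: heading 3 -> 303
    LT 120: heading 303 -> 63
    -- iteration 2/3 --
    RT 60: heading 63 -> 3
    LT 120: heading 3 -> 123
    -- iteration 3/3 --
    RT 60: heading 123 -> 63
    LT 120: heading 63 -> 183
  ]
  -- iteration 4/4 --
  LT 30: heading 183 -> 213
  REPEAT 3 [
    -- iteration 1/3 --
    RT 60: heading 213 -> 153
    LT 120: heading 153 -> 273
    -- iteration 2/3 --
    RT 60: heading 273 -> 213
    LT 120: heading 213 -> 333
    -- iteration 3/3 --
    RT 60: heading 333 -> 273
    LT 120: heading 273 -> 33
  ]
]
RT 120: heading 33 -> 273
LT 15: heading 273 -> 288
FD 10.1: (8.319,-8.092) -> (11.44,-17.697) [heading=288, draw]
FD 3.6: (11.44,-17.697) -> (12.553,-21.121) [heading=288, draw]
Final: pos=(12.553,-21.121), heading=288, 3 segment(s) drawn

Segment endpoints: x in {8, 8.319, 11.44, 12.553}, y in {-21.121, -17.697, -8.092, -2}
xmin=8, ymin=-21.121, xmax=12.553, ymax=-2

Answer: 8 -21.121 12.553 -2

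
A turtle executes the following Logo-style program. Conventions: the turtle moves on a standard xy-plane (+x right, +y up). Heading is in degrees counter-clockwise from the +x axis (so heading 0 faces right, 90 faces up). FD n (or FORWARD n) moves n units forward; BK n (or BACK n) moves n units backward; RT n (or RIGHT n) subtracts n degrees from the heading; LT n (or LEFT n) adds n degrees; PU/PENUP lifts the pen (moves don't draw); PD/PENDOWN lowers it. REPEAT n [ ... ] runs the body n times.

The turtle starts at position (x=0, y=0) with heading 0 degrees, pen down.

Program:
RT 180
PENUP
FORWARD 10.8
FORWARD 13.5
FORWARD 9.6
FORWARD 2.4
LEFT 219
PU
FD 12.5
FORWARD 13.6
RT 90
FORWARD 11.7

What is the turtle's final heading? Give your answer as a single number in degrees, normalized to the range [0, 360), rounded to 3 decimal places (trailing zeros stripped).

Answer: 309

Derivation:
Executing turtle program step by step:
Start: pos=(0,0), heading=0, pen down
RT 180: heading 0 -> 180
PU: pen up
FD 10.8: (0,0) -> (-10.8,0) [heading=180, move]
FD 13.5: (-10.8,0) -> (-24.3,0) [heading=180, move]
FD 9.6: (-24.3,0) -> (-33.9,0) [heading=180, move]
FD 2.4: (-33.9,0) -> (-36.3,0) [heading=180, move]
LT 219: heading 180 -> 39
PU: pen up
FD 12.5: (-36.3,0) -> (-26.586,7.867) [heading=39, move]
FD 13.6: (-26.586,7.867) -> (-16.016,16.425) [heading=39, move]
RT 90: heading 39 -> 309
FD 11.7: (-16.016,16.425) -> (-8.653,7.333) [heading=309, move]
Final: pos=(-8.653,7.333), heading=309, 0 segment(s) drawn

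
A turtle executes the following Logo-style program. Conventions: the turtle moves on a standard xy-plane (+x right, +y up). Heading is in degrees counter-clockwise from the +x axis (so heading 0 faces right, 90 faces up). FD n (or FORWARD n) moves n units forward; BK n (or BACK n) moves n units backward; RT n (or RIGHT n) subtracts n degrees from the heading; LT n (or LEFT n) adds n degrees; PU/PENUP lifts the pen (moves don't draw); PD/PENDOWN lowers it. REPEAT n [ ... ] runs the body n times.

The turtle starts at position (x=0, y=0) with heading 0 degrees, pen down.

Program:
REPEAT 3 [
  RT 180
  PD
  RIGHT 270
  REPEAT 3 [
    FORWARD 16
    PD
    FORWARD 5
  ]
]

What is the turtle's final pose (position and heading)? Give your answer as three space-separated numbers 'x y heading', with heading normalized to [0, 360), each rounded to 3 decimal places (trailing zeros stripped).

Answer: -63 0 90

Derivation:
Executing turtle program step by step:
Start: pos=(0,0), heading=0, pen down
REPEAT 3 [
  -- iteration 1/3 --
  RT 180: heading 0 -> 180
  PD: pen down
  RT 270: heading 180 -> 270
  REPEAT 3 [
    -- iteration 1/3 --
    FD 16: (0,0) -> (0,-16) [heading=270, draw]
    PD: pen down
    FD 5: (0,-16) -> (0,-21) [heading=270, draw]
    -- iteration 2/3 --
    FD 16: (0,-21) -> (0,-37) [heading=270, draw]
    PD: pen down
    FD 5: (0,-37) -> (0,-42) [heading=270, draw]
    -- iteration 3/3 --
    FD 16: (0,-42) -> (0,-58) [heading=270, draw]
    PD: pen down
    FD 5: (0,-58) -> (0,-63) [heading=270, draw]
  ]
  -- iteration 2/3 --
  RT 180: heading 270 -> 90
  PD: pen down
  RT 270: heading 90 -> 180
  REPEAT 3 [
    -- iteration 1/3 --
    FD 16: (0,-63) -> (-16,-63) [heading=180, draw]
    PD: pen down
    FD 5: (-16,-63) -> (-21,-63) [heading=180, draw]
    -- iteration 2/3 --
    FD 16: (-21,-63) -> (-37,-63) [heading=180, draw]
    PD: pen down
    FD 5: (-37,-63) -> (-42,-63) [heading=180, draw]
    -- iteration 3/3 --
    FD 16: (-42,-63) -> (-58,-63) [heading=180, draw]
    PD: pen down
    FD 5: (-58,-63) -> (-63,-63) [heading=180, draw]
  ]
  -- iteration 3/3 --
  RT 180: heading 180 -> 0
  PD: pen down
  RT 270: heading 0 -> 90
  REPEAT 3 [
    -- iteration 1/3 --
    FD 16: (-63,-63) -> (-63,-47) [heading=90, draw]
    PD: pen down
    FD 5: (-63,-47) -> (-63,-42) [heading=90, draw]
    -- iteration 2/3 --
    FD 16: (-63,-42) -> (-63,-26) [heading=90, draw]
    PD: pen down
    FD 5: (-63,-26) -> (-63,-21) [heading=90, draw]
    -- iteration 3/3 --
    FD 16: (-63,-21) -> (-63,-5) [heading=90, draw]
    PD: pen down
    FD 5: (-63,-5) -> (-63,0) [heading=90, draw]
  ]
]
Final: pos=(-63,0), heading=90, 18 segment(s) drawn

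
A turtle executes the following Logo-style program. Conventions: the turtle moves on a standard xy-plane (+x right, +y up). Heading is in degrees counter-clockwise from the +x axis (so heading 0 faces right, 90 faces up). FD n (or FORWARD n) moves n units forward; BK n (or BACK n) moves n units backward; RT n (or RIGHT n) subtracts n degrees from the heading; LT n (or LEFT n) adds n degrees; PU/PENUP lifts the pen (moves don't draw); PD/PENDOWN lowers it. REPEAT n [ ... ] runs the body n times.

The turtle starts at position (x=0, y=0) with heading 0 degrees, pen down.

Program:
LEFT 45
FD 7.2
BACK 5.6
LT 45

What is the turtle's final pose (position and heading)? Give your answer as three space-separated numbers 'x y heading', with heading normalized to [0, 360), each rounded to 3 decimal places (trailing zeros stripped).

Executing turtle program step by step:
Start: pos=(0,0), heading=0, pen down
LT 45: heading 0 -> 45
FD 7.2: (0,0) -> (5.091,5.091) [heading=45, draw]
BK 5.6: (5.091,5.091) -> (1.131,1.131) [heading=45, draw]
LT 45: heading 45 -> 90
Final: pos=(1.131,1.131), heading=90, 2 segment(s) drawn

Answer: 1.131 1.131 90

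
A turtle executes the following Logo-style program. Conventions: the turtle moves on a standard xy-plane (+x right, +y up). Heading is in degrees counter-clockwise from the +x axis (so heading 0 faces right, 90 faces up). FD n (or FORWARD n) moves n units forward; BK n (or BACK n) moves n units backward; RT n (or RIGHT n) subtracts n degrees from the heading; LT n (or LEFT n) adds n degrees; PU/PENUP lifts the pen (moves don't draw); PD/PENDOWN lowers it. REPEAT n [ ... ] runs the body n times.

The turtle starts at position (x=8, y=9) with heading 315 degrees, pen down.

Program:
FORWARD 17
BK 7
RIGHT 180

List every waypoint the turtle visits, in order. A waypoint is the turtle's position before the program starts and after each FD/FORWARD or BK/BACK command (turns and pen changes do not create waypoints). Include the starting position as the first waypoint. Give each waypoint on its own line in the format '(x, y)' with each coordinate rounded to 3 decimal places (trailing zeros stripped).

Answer: (8, 9)
(20.021, -3.021)
(15.071, 1.929)

Derivation:
Executing turtle program step by step:
Start: pos=(8,9), heading=315, pen down
FD 17: (8,9) -> (20.021,-3.021) [heading=315, draw]
BK 7: (20.021,-3.021) -> (15.071,1.929) [heading=315, draw]
RT 180: heading 315 -> 135
Final: pos=(15.071,1.929), heading=135, 2 segment(s) drawn
Waypoints (3 total):
(8, 9)
(20.021, -3.021)
(15.071, 1.929)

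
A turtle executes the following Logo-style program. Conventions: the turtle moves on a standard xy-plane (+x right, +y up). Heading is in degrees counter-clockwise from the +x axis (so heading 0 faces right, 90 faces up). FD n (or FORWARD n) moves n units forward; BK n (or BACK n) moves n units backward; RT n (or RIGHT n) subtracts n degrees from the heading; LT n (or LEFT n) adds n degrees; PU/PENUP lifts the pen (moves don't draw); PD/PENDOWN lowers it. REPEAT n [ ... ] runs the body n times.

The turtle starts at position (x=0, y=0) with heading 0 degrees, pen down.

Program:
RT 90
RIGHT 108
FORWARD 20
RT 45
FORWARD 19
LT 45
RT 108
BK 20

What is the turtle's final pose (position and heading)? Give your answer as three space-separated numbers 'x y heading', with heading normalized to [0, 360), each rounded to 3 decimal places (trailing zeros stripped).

Executing turtle program step by step:
Start: pos=(0,0), heading=0, pen down
RT 90: heading 0 -> 270
RT 108: heading 270 -> 162
FD 20: (0,0) -> (-19.021,6.18) [heading=162, draw]
RT 45: heading 162 -> 117
FD 19: (-19.021,6.18) -> (-27.647,23.109) [heading=117, draw]
LT 45: heading 117 -> 162
RT 108: heading 162 -> 54
BK 20: (-27.647,23.109) -> (-39.403,6.929) [heading=54, draw]
Final: pos=(-39.403,6.929), heading=54, 3 segment(s) drawn

Answer: -39.403 6.929 54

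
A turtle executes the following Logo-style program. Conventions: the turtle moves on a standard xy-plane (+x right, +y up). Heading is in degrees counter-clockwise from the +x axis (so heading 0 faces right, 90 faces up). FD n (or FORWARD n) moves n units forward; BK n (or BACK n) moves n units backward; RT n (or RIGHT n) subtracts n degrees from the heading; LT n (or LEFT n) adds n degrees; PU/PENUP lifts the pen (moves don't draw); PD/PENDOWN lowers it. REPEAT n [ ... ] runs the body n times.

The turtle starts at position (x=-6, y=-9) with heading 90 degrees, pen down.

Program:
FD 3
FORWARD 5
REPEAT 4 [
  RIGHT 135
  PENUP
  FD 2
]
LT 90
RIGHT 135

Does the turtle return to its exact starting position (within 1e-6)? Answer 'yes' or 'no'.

Executing turtle program step by step:
Start: pos=(-6,-9), heading=90, pen down
FD 3: (-6,-9) -> (-6,-6) [heading=90, draw]
FD 5: (-6,-6) -> (-6,-1) [heading=90, draw]
REPEAT 4 [
  -- iteration 1/4 --
  RT 135: heading 90 -> 315
  PU: pen up
  FD 2: (-6,-1) -> (-4.586,-2.414) [heading=315, move]
  -- iteration 2/4 --
  RT 135: heading 315 -> 180
  PU: pen up
  FD 2: (-4.586,-2.414) -> (-6.586,-2.414) [heading=180, move]
  -- iteration 3/4 --
  RT 135: heading 180 -> 45
  PU: pen up
  FD 2: (-6.586,-2.414) -> (-5.172,-1) [heading=45, move]
  -- iteration 4/4 --
  RT 135: heading 45 -> 270
  PU: pen up
  FD 2: (-5.172,-1) -> (-5.172,-3) [heading=270, move]
]
LT 90: heading 270 -> 0
RT 135: heading 0 -> 225
Final: pos=(-5.172,-3), heading=225, 2 segment(s) drawn

Start position: (-6, -9)
Final position: (-5.172, -3)
Distance = 6.057; >= 1e-6 -> NOT closed

Answer: no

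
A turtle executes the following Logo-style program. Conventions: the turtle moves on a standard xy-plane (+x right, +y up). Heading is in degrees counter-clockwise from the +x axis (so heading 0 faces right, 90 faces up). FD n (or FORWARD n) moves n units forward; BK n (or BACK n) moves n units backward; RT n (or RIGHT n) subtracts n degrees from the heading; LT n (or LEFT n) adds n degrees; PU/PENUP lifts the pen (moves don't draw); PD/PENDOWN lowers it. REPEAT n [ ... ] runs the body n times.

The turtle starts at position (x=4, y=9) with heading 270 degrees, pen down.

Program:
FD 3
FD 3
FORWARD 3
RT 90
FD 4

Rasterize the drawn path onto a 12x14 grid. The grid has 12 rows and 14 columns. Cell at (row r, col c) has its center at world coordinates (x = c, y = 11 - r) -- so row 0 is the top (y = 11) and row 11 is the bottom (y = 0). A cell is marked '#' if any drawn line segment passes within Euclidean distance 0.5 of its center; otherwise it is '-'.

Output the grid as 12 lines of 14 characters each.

Segment 0: (4,9) -> (4,6)
Segment 1: (4,6) -> (4,3)
Segment 2: (4,3) -> (4,0)
Segment 3: (4,0) -> (-0,0)

Answer: --------------
--------------
----#---------
----#---------
----#---------
----#---------
----#---------
----#---------
----#---------
----#---------
----#---------
#####---------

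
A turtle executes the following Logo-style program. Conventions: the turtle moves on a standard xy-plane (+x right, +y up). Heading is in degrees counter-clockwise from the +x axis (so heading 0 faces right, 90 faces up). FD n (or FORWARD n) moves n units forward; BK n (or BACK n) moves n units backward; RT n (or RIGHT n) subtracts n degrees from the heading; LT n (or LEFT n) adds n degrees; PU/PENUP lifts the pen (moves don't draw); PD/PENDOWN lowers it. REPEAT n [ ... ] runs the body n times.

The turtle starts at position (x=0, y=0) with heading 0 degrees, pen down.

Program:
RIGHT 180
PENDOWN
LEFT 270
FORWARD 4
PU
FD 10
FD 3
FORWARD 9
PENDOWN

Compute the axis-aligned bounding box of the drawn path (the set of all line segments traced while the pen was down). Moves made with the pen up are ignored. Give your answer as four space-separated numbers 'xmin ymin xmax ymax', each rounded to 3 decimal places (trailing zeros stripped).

Answer: 0 0 0 4

Derivation:
Executing turtle program step by step:
Start: pos=(0,0), heading=0, pen down
RT 180: heading 0 -> 180
PD: pen down
LT 270: heading 180 -> 90
FD 4: (0,0) -> (0,4) [heading=90, draw]
PU: pen up
FD 10: (0,4) -> (0,14) [heading=90, move]
FD 3: (0,14) -> (0,17) [heading=90, move]
FD 9: (0,17) -> (0,26) [heading=90, move]
PD: pen down
Final: pos=(0,26), heading=90, 1 segment(s) drawn

Segment endpoints: x in {0, 0}, y in {0, 4}
xmin=0, ymin=0, xmax=0, ymax=4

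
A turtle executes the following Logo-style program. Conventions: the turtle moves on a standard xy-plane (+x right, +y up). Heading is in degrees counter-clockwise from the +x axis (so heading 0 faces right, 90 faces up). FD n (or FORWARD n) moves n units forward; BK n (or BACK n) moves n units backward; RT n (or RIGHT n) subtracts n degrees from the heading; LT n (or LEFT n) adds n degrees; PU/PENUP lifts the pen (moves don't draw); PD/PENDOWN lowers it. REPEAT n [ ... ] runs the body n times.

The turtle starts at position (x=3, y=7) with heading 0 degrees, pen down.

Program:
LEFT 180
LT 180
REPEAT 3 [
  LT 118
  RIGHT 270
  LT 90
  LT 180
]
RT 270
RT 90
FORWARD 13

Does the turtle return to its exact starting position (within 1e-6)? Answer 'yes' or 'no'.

Executing turtle program step by step:
Start: pos=(3,7), heading=0, pen down
LT 180: heading 0 -> 180
LT 180: heading 180 -> 0
REPEAT 3 [
  -- iteration 1/3 --
  LT 118: heading 0 -> 118
  RT 270: heading 118 -> 208
  LT 90: heading 208 -> 298
  LT 180: heading 298 -> 118
  -- iteration 2/3 --
  LT 118: heading 118 -> 236
  RT 270: heading 236 -> 326
  LT 90: heading 326 -> 56
  LT 180: heading 56 -> 236
  -- iteration 3/3 --
  LT 118: heading 236 -> 354
  RT 270: heading 354 -> 84
  LT 90: heading 84 -> 174
  LT 180: heading 174 -> 354
]
RT 270: heading 354 -> 84
RT 90: heading 84 -> 354
FD 13: (3,7) -> (15.929,5.641) [heading=354, draw]
Final: pos=(15.929,5.641), heading=354, 1 segment(s) drawn

Start position: (3, 7)
Final position: (15.929, 5.641)
Distance = 13; >= 1e-6 -> NOT closed

Answer: no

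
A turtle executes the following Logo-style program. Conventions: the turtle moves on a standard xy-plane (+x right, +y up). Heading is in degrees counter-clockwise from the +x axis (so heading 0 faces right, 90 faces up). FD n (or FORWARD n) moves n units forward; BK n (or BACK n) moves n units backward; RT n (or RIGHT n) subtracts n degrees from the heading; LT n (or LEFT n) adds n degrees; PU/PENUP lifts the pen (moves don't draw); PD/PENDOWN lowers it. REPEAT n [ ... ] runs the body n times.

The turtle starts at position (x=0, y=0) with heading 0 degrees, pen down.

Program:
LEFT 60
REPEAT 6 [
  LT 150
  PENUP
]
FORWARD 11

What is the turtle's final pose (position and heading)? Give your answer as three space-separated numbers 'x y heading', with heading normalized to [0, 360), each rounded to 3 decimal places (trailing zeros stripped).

Answer: -5.5 -9.526 240

Derivation:
Executing turtle program step by step:
Start: pos=(0,0), heading=0, pen down
LT 60: heading 0 -> 60
REPEAT 6 [
  -- iteration 1/6 --
  LT 150: heading 60 -> 210
  PU: pen up
  -- iteration 2/6 --
  LT 150: heading 210 -> 0
  PU: pen up
  -- iteration 3/6 --
  LT 150: heading 0 -> 150
  PU: pen up
  -- iteration 4/6 --
  LT 150: heading 150 -> 300
  PU: pen up
  -- iteration 5/6 --
  LT 150: heading 300 -> 90
  PU: pen up
  -- iteration 6/6 --
  LT 150: heading 90 -> 240
  PU: pen up
]
FD 11: (0,0) -> (-5.5,-9.526) [heading=240, move]
Final: pos=(-5.5,-9.526), heading=240, 0 segment(s) drawn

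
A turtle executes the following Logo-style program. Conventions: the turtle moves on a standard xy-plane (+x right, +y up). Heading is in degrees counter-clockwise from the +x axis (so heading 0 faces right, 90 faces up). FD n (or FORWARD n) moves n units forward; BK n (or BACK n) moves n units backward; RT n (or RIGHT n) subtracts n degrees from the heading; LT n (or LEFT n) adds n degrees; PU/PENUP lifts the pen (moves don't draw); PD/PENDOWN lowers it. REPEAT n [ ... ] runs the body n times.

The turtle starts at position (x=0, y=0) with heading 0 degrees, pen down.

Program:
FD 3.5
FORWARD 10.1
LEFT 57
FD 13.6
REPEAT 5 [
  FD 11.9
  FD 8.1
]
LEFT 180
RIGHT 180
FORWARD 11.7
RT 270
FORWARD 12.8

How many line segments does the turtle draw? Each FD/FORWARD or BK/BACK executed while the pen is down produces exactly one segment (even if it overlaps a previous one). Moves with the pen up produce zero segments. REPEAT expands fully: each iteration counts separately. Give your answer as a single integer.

Answer: 15

Derivation:
Executing turtle program step by step:
Start: pos=(0,0), heading=0, pen down
FD 3.5: (0,0) -> (3.5,0) [heading=0, draw]
FD 10.1: (3.5,0) -> (13.6,0) [heading=0, draw]
LT 57: heading 0 -> 57
FD 13.6: (13.6,0) -> (21.007,11.406) [heading=57, draw]
REPEAT 5 [
  -- iteration 1/5 --
  FD 11.9: (21.007,11.406) -> (27.488,21.386) [heading=57, draw]
  FD 8.1: (27.488,21.386) -> (31.9,28.179) [heading=57, draw]
  -- iteration 2/5 --
  FD 11.9: (31.9,28.179) -> (38.381,38.16) [heading=57, draw]
  FD 8.1: (38.381,38.16) -> (42.793,44.953) [heading=57, draw]
  -- iteration 3/5 --
  FD 11.9: (42.793,44.953) -> (49.274,54.933) [heading=57, draw]
  FD 8.1: (49.274,54.933) -> (53.685,61.726) [heading=57, draw]
  -- iteration 4/5 --
  FD 11.9: (53.685,61.726) -> (60.167,71.706) [heading=57, draw]
  FD 8.1: (60.167,71.706) -> (64.578,78.5) [heading=57, draw]
  -- iteration 5/5 --
  FD 11.9: (64.578,78.5) -> (71.059,88.48) [heading=57, draw]
  FD 8.1: (71.059,88.48) -> (75.471,95.273) [heading=57, draw]
]
LT 180: heading 57 -> 237
RT 180: heading 237 -> 57
FD 11.7: (75.471,95.273) -> (81.843,105.085) [heading=57, draw]
RT 270: heading 57 -> 147
FD 12.8: (81.843,105.085) -> (71.108,112.057) [heading=147, draw]
Final: pos=(71.108,112.057), heading=147, 15 segment(s) drawn
Segments drawn: 15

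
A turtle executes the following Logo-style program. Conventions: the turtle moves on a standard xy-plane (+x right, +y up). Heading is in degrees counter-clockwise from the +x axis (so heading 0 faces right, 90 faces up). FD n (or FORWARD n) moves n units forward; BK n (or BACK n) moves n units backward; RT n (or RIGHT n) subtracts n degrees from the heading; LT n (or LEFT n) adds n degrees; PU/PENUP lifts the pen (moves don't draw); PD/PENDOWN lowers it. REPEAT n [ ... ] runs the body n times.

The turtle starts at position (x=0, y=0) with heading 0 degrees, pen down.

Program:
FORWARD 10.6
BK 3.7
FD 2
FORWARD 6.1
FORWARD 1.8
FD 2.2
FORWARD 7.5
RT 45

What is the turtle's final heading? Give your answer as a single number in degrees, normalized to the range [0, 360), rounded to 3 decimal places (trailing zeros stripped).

Answer: 315

Derivation:
Executing turtle program step by step:
Start: pos=(0,0), heading=0, pen down
FD 10.6: (0,0) -> (10.6,0) [heading=0, draw]
BK 3.7: (10.6,0) -> (6.9,0) [heading=0, draw]
FD 2: (6.9,0) -> (8.9,0) [heading=0, draw]
FD 6.1: (8.9,0) -> (15,0) [heading=0, draw]
FD 1.8: (15,0) -> (16.8,0) [heading=0, draw]
FD 2.2: (16.8,0) -> (19,0) [heading=0, draw]
FD 7.5: (19,0) -> (26.5,0) [heading=0, draw]
RT 45: heading 0 -> 315
Final: pos=(26.5,0), heading=315, 7 segment(s) drawn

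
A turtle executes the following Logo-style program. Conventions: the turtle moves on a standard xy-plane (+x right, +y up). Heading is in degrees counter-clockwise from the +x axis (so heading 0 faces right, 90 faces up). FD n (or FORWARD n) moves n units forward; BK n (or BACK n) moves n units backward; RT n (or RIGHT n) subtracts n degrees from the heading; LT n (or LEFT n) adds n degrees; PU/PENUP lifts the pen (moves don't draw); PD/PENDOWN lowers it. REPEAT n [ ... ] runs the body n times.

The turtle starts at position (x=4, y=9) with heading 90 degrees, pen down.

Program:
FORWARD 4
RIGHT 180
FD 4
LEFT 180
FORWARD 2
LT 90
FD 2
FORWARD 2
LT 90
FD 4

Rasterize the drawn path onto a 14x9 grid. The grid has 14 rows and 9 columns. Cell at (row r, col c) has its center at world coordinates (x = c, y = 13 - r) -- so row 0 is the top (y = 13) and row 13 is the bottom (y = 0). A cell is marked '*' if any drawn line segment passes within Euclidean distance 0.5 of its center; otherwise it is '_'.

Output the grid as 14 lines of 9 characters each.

Answer: ____*____
____*____
*****____
*___*____
*___*____
*________
*________
_________
_________
_________
_________
_________
_________
_________

Derivation:
Segment 0: (4,9) -> (4,13)
Segment 1: (4,13) -> (4,9)
Segment 2: (4,9) -> (4,11)
Segment 3: (4,11) -> (2,11)
Segment 4: (2,11) -> (0,11)
Segment 5: (0,11) -> (-0,7)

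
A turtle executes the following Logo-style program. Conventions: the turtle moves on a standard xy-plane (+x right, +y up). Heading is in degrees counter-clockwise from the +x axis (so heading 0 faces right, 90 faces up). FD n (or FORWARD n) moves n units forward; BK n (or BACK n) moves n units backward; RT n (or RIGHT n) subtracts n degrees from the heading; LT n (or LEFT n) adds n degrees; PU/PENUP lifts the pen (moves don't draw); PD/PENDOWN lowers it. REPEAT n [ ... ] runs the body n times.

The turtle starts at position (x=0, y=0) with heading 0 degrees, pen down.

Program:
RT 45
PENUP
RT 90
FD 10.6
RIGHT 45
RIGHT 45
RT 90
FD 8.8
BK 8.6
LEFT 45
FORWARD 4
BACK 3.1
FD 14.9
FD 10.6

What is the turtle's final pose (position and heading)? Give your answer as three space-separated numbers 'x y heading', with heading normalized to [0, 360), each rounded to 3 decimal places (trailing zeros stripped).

Answer: -7.354 19.046 90

Derivation:
Executing turtle program step by step:
Start: pos=(0,0), heading=0, pen down
RT 45: heading 0 -> 315
PU: pen up
RT 90: heading 315 -> 225
FD 10.6: (0,0) -> (-7.495,-7.495) [heading=225, move]
RT 45: heading 225 -> 180
RT 45: heading 180 -> 135
RT 90: heading 135 -> 45
FD 8.8: (-7.495,-7.495) -> (-1.273,-1.273) [heading=45, move]
BK 8.6: (-1.273,-1.273) -> (-7.354,-7.354) [heading=45, move]
LT 45: heading 45 -> 90
FD 4: (-7.354,-7.354) -> (-7.354,-3.354) [heading=90, move]
BK 3.1: (-7.354,-3.354) -> (-7.354,-6.454) [heading=90, move]
FD 14.9: (-7.354,-6.454) -> (-7.354,8.446) [heading=90, move]
FD 10.6: (-7.354,8.446) -> (-7.354,19.046) [heading=90, move]
Final: pos=(-7.354,19.046), heading=90, 0 segment(s) drawn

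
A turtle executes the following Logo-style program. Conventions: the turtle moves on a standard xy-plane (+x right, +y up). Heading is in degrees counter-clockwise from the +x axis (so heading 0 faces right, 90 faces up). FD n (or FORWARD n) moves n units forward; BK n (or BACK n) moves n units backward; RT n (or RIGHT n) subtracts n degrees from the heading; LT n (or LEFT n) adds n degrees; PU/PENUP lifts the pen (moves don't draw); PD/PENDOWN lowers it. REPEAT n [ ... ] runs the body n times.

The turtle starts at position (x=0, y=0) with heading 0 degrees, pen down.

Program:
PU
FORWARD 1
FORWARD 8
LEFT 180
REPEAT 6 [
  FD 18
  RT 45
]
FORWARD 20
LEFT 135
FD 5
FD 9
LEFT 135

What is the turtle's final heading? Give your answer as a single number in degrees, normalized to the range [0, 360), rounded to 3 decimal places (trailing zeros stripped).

Executing turtle program step by step:
Start: pos=(0,0), heading=0, pen down
PU: pen up
FD 1: (0,0) -> (1,0) [heading=0, move]
FD 8: (1,0) -> (9,0) [heading=0, move]
LT 180: heading 0 -> 180
REPEAT 6 [
  -- iteration 1/6 --
  FD 18: (9,0) -> (-9,0) [heading=180, move]
  RT 45: heading 180 -> 135
  -- iteration 2/6 --
  FD 18: (-9,0) -> (-21.728,12.728) [heading=135, move]
  RT 45: heading 135 -> 90
  -- iteration 3/6 --
  FD 18: (-21.728,12.728) -> (-21.728,30.728) [heading=90, move]
  RT 45: heading 90 -> 45
  -- iteration 4/6 --
  FD 18: (-21.728,30.728) -> (-9,43.456) [heading=45, move]
  RT 45: heading 45 -> 0
  -- iteration 5/6 --
  FD 18: (-9,43.456) -> (9,43.456) [heading=0, move]
  RT 45: heading 0 -> 315
  -- iteration 6/6 --
  FD 18: (9,43.456) -> (21.728,30.728) [heading=315, move]
  RT 45: heading 315 -> 270
]
FD 20: (21.728,30.728) -> (21.728,10.728) [heading=270, move]
LT 135: heading 270 -> 45
FD 5: (21.728,10.728) -> (25.263,14.263) [heading=45, move]
FD 9: (25.263,14.263) -> (31.627,20.627) [heading=45, move]
LT 135: heading 45 -> 180
Final: pos=(31.627,20.627), heading=180, 0 segment(s) drawn

Answer: 180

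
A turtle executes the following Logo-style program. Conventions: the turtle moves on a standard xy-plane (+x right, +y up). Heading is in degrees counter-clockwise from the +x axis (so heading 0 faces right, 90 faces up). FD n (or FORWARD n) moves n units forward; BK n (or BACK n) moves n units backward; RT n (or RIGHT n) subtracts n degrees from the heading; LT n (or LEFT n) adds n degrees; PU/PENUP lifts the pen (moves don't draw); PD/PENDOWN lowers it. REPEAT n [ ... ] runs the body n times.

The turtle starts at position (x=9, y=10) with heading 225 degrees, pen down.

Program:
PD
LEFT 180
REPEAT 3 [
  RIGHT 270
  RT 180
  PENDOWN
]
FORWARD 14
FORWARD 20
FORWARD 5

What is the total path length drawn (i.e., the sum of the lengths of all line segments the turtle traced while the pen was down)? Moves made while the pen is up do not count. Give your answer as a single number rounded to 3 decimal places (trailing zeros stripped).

Executing turtle program step by step:
Start: pos=(9,10), heading=225, pen down
PD: pen down
LT 180: heading 225 -> 45
REPEAT 3 [
  -- iteration 1/3 --
  RT 270: heading 45 -> 135
  RT 180: heading 135 -> 315
  PD: pen down
  -- iteration 2/3 --
  RT 270: heading 315 -> 45
  RT 180: heading 45 -> 225
  PD: pen down
  -- iteration 3/3 --
  RT 270: heading 225 -> 315
  RT 180: heading 315 -> 135
  PD: pen down
]
FD 14: (9,10) -> (-0.899,19.899) [heading=135, draw]
FD 20: (-0.899,19.899) -> (-15.042,34.042) [heading=135, draw]
FD 5: (-15.042,34.042) -> (-18.577,37.577) [heading=135, draw]
Final: pos=(-18.577,37.577), heading=135, 3 segment(s) drawn

Segment lengths:
  seg 1: (9,10) -> (-0.899,19.899), length = 14
  seg 2: (-0.899,19.899) -> (-15.042,34.042), length = 20
  seg 3: (-15.042,34.042) -> (-18.577,37.577), length = 5
Total = 39

Answer: 39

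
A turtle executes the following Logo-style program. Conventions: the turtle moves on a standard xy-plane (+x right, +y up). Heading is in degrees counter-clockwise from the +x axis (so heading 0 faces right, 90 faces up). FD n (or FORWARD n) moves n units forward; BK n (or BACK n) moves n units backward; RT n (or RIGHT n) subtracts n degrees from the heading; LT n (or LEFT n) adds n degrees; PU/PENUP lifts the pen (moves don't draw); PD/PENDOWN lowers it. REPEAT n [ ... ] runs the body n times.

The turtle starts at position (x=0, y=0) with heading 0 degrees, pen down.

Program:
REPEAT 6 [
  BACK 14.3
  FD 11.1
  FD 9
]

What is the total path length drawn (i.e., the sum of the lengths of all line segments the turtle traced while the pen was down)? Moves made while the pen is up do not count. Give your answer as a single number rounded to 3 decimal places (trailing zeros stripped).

Executing turtle program step by step:
Start: pos=(0,0), heading=0, pen down
REPEAT 6 [
  -- iteration 1/6 --
  BK 14.3: (0,0) -> (-14.3,0) [heading=0, draw]
  FD 11.1: (-14.3,0) -> (-3.2,0) [heading=0, draw]
  FD 9: (-3.2,0) -> (5.8,0) [heading=0, draw]
  -- iteration 2/6 --
  BK 14.3: (5.8,0) -> (-8.5,0) [heading=0, draw]
  FD 11.1: (-8.5,0) -> (2.6,0) [heading=0, draw]
  FD 9: (2.6,0) -> (11.6,0) [heading=0, draw]
  -- iteration 3/6 --
  BK 14.3: (11.6,0) -> (-2.7,0) [heading=0, draw]
  FD 11.1: (-2.7,0) -> (8.4,0) [heading=0, draw]
  FD 9: (8.4,0) -> (17.4,0) [heading=0, draw]
  -- iteration 4/6 --
  BK 14.3: (17.4,0) -> (3.1,0) [heading=0, draw]
  FD 11.1: (3.1,0) -> (14.2,0) [heading=0, draw]
  FD 9: (14.2,0) -> (23.2,0) [heading=0, draw]
  -- iteration 5/6 --
  BK 14.3: (23.2,0) -> (8.9,0) [heading=0, draw]
  FD 11.1: (8.9,0) -> (20,0) [heading=0, draw]
  FD 9: (20,0) -> (29,0) [heading=0, draw]
  -- iteration 6/6 --
  BK 14.3: (29,0) -> (14.7,0) [heading=0, draw]
  FD 11.1: (14.7,0) -> (25.8,0) [heading=0, draw]
  FD 9: (25.8,0) -> (34.8,0) [heading=0, draw]
]
Final: pos=(34.8,0), heading=0, 18 segment(s) drawn

Segment lengths:
  seg 1: (0,0) -> (-14.3,0), length = 14.3
  seg 2: (-14.3,0) -> (-3.2,0), length = 11.1
  seg 3: (-3.2,0) -> (5.8,0), length = 9
  seg 4: (5.8,0) -> (-8.5,0), length = 14.3
  seg 5: (-8.5,0) -> (2.6,0), length = 11.1
  seg 6: (2.6,0) -> (11.6,0), length = 9
  seg 7: (11.6,0) -> (-2.7,0), length = 14.3
  seg 8: (-2.7,0) -> (8.4,0), length = 11.1
  seg 9: (8.4,0) -> (17.4,0), length = 9
  seg 10: (17.4,0) -> (3.1,0), length = 14.3
  seg 11: (3.1,0) -> (14.2,0), length = 11.1
  seg 12: (14.2,0) -> (23.2,0), length = 9
  seg 13: (23.2,0) -> (8.9,0), length = 14.3
  seg 14: (8.9,0) -> (20,0), length = 11.1
  seg 15: (20,0) -> (29,0), length = 9
  seg 16: (29,0) -> (14.7,0), length = 14.3
  seg 17: (14.7,0) -> (25.8,0), length = 11.1
  seg 18: (25.8,0) -> (34.8,0), length = 9
Total = 206.4

Answer: 206.4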